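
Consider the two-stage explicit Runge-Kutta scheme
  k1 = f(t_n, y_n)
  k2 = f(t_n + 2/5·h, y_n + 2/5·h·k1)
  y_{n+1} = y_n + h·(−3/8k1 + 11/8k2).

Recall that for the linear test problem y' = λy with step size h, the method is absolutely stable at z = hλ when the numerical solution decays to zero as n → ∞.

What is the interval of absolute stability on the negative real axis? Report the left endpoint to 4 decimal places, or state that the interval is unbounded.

Test eqn y'=λy, z=hλ:
  k1=λy_n ⇒ h·k1=z·y_n;  k2=λ(1+2/5z)y_n ⇒ h·k2=z(1+2/5z)y_n
  y_{n+1}/y_n = 1 − 3/8z + 11/8z(1+2/5z) = 1 + z + 11/20z²
  ⇒ R(z) = 1 + z + 11/20z².

Need |R(x)|<1, x<0.
x=-0.6: |R|=0.5980
R=1: x+11/20x²=0 ⇒ x=−20/11=-1.8182; min R=1−1/(4·11/20)=0.5455>−1
Confirm numerically:
  x=-1.674: |R|=0.86725 <1
  x=-1.640: |R|=0.83928 <1
  x=-1.325: |R|=0.64059 <1
  x=-1.246: |R|=0.60788 <1
  x=-1.991: |R|=1.18924 >1
  x=-1.856: |R|=1.03860 >1
Stable set (-1.8182, 0).

z∈(-1.8182,0).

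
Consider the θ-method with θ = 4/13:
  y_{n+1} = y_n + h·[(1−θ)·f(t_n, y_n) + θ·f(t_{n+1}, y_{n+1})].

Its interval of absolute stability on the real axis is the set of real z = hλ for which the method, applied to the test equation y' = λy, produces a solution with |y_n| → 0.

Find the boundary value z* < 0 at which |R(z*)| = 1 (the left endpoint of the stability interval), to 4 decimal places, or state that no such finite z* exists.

z* = -5.2000.

On y'=λy, z=hλ:
  y_{n+1} = y_n + z·[9/13·y_n + 4/13·y_{n+1}] ⇒ (1 − 4/13z)y_{n+1} = (1 + 9/13z)y_n
  Hence R(z) = (1 + 9/13z)/(1 − 4/13z).

Need |R(x)|<1, x<0.
x=-0.31: |R|=0.7170
R=−1: 1+9/13x = −1+4/13x ⇒ -5/13x=2 ⇒ x=2/(-5/13)=-5.2000
Confirm numerically:
  x=-5.126: |R|=0.98896 <1
  x=-3.803: |R|=0.75241 <1
  x=-2.812: |R|=0.50759 <1
  x=-5.782: |R|=1.08055 >1
  x=-5.780: |R|=1.08029 >1
  x=-5.542: |R|=1.04862 >1
So |R|<1 on (-5.2000, 0).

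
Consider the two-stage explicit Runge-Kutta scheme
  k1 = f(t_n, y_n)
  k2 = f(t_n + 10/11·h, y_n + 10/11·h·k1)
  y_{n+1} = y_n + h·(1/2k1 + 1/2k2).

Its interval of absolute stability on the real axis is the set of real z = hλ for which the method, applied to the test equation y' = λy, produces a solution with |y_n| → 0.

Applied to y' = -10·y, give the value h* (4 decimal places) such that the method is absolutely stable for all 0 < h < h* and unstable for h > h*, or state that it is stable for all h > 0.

(-2.2000,0); λ=-10 ⇒ h* = (11/5)/10 = 0.2200.

Test eqn y'=λy, z=hλ:
  k1=λy_n ⇒ h·k1=z·y_n;  k2=λ(1+10/11z)y_n ⇒ h·k2=z(1+10/11z)y_n
  y_{n+1}/y_n = 1 + 1/2z + 1/2z(1+10/11z) = 1 + z + 5/11z²
  so R(z) = 1 + z + 5/11z².

Need |R(x)|<1, x<0.
x=-0.44: |R|=0.6480
R=1: x+5/11x²=0 ⇒ x=−11/5=-2.2000; min R=1−1/(4·5/11)=0.4500>−1
Confirm numerically:
  x=-2.150: |R|=0.95114 <1
  x=-1.870: |R|=0.71950 <1
  x=-1.451: |R|=0.50600 <1
  x=-2.610: |R|=1.48641 >1
  x=-2.490: |R|=1.32823 >1
So |R|<1 on (-2.2000, 0).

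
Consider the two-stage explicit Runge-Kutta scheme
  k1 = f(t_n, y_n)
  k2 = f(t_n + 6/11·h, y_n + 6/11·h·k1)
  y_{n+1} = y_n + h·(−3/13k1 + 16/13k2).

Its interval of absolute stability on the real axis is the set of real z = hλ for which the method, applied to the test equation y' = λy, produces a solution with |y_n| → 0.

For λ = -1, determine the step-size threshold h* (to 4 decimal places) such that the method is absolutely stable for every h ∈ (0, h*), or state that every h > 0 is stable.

On y'=λy, z=hλ:
  k1=λy_n ⇒ h·k1=z·y_n;  k2=λ(1+6/11z)y_n ⇒ h·k2=z(1+6/11z)y_n
  y_{n+1}/y_n = 1 − 3/13z + 16/13z(1+6/11z) = 1 + z + 96/143z²
  R(z) = 1 + z + 96/143z².

Need |R(x)|<1, x<0.
x=-1.14: |R|=0.7325
R=1: x+96/143x²=0 ⇒ x=−143/96=-1.4896; min R=1−1/(4·96/143)=0.6276>−1
Confirm numerically:
  x=-1.465: |R|=0.97582 <1
  x=-1.287: |R|=0.82497 <1
  x=-0.891: |R|=0.64196 <1
  x=-1.877: |R|=1.48818 >1
  x=-1.764: |R|=1.32497 >1
  x=-1.679: |R|=1.21350 >1
So |R|<1 on (-1.4896, 0).

(-1.4896,0); λ=-1 ⇒ h* = (143/96)/1 = 1.4896.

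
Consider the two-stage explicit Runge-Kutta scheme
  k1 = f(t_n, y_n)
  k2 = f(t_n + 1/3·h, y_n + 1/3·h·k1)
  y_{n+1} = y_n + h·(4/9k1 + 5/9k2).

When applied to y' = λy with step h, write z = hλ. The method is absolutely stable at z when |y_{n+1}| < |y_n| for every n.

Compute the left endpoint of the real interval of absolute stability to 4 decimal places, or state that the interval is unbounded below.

left endpoint -5.4000.

Set f=λy, z=hλ:
  k1=λy_n ⇒ h·k1=z·y_n;  k2=λ(1+1/3z)y_n ⇒ h·k2=z(1+1/3z)y_n
  y_{n+1}/y_n = 1 + 4/9z + 5/9z(1+1/3z) = 1 + z + 5/27z²
  Hence R(z) = 1 + z + 5/27z².

Boundary: |R(x)|=1, x<0.
x=-1.22: |R|=0.0556
R=1: x+5/27x²=0 ⇒ x=−27/5=-5.4000; min R=1−1/(4·5/27)=-0.3500>−1
Confirm numerically:
  x=-5.300: |R|=0.90185 <1
  x=-4.046: |R|=0.01450 <1
  x=-3.963: |R|=0.05460 <1
  x=-5.724: |R|=1.34344 >1
  x=-5.649: |R|=1.26048 >1
So |R|<1 on (-5.4000, 0).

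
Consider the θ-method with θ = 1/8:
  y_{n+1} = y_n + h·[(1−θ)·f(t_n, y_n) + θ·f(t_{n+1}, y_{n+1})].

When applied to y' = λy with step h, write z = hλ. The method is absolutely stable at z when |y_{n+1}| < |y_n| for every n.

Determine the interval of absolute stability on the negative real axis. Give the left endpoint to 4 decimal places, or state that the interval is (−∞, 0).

Set f=λy, z=hλ:
  y_{n+1} = y_n + z·[7/8·y_n + 1/8·y_{n+1}] ⇒ (1 − 1/8z)y_{n+1} = (1 + 7/8z)y_n
  R(z) = (1 + 7/8z)/(1 − 1/8z).

Solve |R(x)|<1 on ℝ⁻.
x=-1.55: |R|=0.2984
R=−1: 1+7/8x = −1+1/8x ⇒ -3/4x=2 ⇒ x=2/(-3/4)=-2.6667
Confirm numerically:
  x=-2.268: |R|=0.76704 <1
  x=-2.170: |R|=0.70698 <1
  x=-1.699: |R|=0.40138 <1
  x=-1.605: |R|=0.33680 <1
  x=-2.832: |R|=1.09158 >1
  x=-2.714: |R|=1.02651 >1
Interval (-2.6667, 0).

z∈(-2.6667,0).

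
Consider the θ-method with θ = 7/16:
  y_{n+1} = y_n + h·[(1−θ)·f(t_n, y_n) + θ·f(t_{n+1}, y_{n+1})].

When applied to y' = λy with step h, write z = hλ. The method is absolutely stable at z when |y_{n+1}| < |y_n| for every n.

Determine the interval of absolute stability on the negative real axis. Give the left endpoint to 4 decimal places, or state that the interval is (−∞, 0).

z∈(-16.0000,0).

On y'=λy, z=hλ:
  y_{n+1} = y_n + z·[9/16·y_n + 7/16·y_{n+1}] ⇒ (1 − 7/16z)y_{n+1} = (1 + 9/16z)y_n
  R(z) = (1 + 9/16z)/(1 − 7/16z).

Need |R(x)|<1, x<0.
x=-0.89: |R|=0.3594
R=−1: 1+9/16x = −1+7/16x ⇒ -1/8x=2 ⇒ x=2/(-1/8)=-16.0000
Confirm numerically:
  x=-13.854: |R|=0.96201 <1
  x=-12.952: |R|=0.94285 <1
  x=-6.878: |R|=0.71559 <1
  x=-16.552: |R|=1.00837 >1
  x=-16.388: |R|=1.00594 >1
Interval (-16.0000, 0).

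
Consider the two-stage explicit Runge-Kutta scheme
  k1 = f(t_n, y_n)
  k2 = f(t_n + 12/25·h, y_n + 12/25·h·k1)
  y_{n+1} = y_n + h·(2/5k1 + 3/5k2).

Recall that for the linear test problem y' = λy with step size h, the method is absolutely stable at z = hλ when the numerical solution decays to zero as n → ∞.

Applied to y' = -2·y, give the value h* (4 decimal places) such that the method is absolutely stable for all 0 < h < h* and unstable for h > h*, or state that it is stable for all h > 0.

(-3.4722,0); λ=-2 ⇒ h* = (125/36)/2 = 1.7361.

On y'=λy, z=hλ:
  k1=λy_n ⇒ h·k1=z·y_n;  k2=λ(1+12/25z)y_n ⇒ h·k2=z(1+12/25z)y_n
  y_{n+1}/y_n = 1 + 2/5z + 3/5z(1+12/25z) = 1 + z + 36/125z²
  Hence R(z) = 1 + z + 36/125z².

Need |R(x)|<1, x<0.
x=-0.78: |R|=0.3952
R=1: x+36/125x²=0 ⇒ x=−125/36=-3.4722; min R=1−1/(4·36/125)=0.1319>−1
Confirm numerically:
  x=-3.239: |R|=0.78244 <1
  x=-3.099: |R|=0.66689 <1
  x=-2.582: |R|=0.33802 <1
  x=-1.693: |R|=0.13248 <1
  x=-3.957: |R|=1.55246 >1
  x=-3.764: |R|=1.31630 >1
  x=-3.548: |R|=1.07743 >1
So |R|<1 on (-3.4722, 0).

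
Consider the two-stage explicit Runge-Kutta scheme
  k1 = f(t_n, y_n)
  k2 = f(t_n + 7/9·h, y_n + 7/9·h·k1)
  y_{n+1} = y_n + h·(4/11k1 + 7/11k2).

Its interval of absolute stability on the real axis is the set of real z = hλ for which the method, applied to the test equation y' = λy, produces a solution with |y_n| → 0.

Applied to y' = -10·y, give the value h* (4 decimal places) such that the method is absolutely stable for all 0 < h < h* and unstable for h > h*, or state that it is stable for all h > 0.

(-2.0204,0); λ=-10 ⇒ h* = (99/49)/10 = 0.2020.

With y'=λy (z=hλ):
  k1=λy_n ⇒ h·k1=z·y_n;  k2=λ(1+7/9z)y_n ⇒ h·k2=z(1+7/9z)y_n
  y_{n+1}/y_n = 1 + 4/11z + 7/11z(1+7/9z) = 1 + z + 49/99z²
  so R(z) = 1 + z + 49/99z².

Need |R(x)|<1, x<0.
x=-0.52: |R|=0.6138
R=1: x+49/99x²=0 ⇒ x=−99/49=-2.0204; min R=1−1/(4·49/99)=0.4949>−1
Confirm numerically:
  x=-1.927: |R|=0.91091 <1
  x=-1.091: |R|=0.49813 <1
  x=-1.061: |R|=0.49618 <1
  x=-2.493: |R|=1.58314 >1
  x=-2.095: |R|=1.07735 >1
Interval (-2.0204, 0).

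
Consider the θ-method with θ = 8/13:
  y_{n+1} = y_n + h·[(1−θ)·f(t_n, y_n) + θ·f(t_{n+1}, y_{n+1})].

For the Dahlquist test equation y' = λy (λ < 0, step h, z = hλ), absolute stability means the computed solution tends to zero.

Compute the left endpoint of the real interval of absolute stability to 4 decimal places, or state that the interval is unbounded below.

(−∞, 0) — no finite endpoint.

With y'=λy (z=hλ):
  y_{n+1} = y_n + z·[5/13·y_n + 8/13·y_{n+1}] ⇒ (1 − 8/13z)y_{n+1} = (1 + 5/13z)y_n
  Hence R(z) = (1 + 5/13z)/(1 − 8/13z).

Need |R(x)|<1, x<0.
x=-0.74: |R|=0.4915
x=-2: |R|=0.1034
x=-10: |R|=0.3978
x=-100: |R|=0.5990
θ=8/13≥1/2 ⇒ |1+5/13x|<|1−8/13x| ∀x<0 ⇒ interval (−∞,0).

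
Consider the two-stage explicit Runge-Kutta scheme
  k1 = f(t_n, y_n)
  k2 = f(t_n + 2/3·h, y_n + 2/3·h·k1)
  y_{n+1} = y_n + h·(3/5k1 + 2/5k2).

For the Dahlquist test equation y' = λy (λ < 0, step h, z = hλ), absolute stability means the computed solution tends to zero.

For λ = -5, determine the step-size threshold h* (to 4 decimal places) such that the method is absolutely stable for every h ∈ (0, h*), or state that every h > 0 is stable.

(-3.7500,0); λ=-5 ⇒ h* = (15/4)/5 = 0.7500.

Test eqn y'=λy, z=hλ:
  k1=λy_n ⇒ h·k1=z·y_n;  k2=λ(1+2/3z)y_n ⇒ h·k2=z(1+2/3z)y_n
  y_{n+1}/y_n = 1 + 3/5z + 2/5z(1+2/3z) = 1 + z + 4/15z²
  so R(z) = 1 + z + 4/15z².

Solve |R(x)|<1 on ℝ⁻.
x=-1.35: |R|=0.1360
R=1: x+4/15x²=0 ⇒ x=−15/4=-3.7500; min R=1−1/(4·4/15)=0.0625>−1
Confirm numerically:
  x=-3.648: |R|=0.90077 <1
  x=-2.009: |R|=0.06729 <1
  x=-1.738: |R|=0.06751 <1
  x=-3.971: |R|=1.23402 >1
  x=-3.845: |R|=1.09741 >1
  x=-3.783: |R|=1.03329 >1
So |R|<1 on (-3.7500, 0).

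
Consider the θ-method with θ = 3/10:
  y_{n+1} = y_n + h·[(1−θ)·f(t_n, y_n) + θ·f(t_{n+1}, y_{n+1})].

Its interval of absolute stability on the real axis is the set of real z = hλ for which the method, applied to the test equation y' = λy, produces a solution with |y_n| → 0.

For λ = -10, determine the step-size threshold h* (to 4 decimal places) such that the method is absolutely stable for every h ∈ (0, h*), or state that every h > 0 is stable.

With y'=λy (z=hλ):
  y_{n+1} = y_n + z·[7/10·y_n + 3/10·y_{n+1}] ⇒ (1 − 3/10z)y_{n+1} = (1 + 7/10z)y_n
  so R(z) = (1 + 7/10z)/(1 − 3/10z).

Solve |R(x)|<1 on ℝ⁻.
x=-0.8: |R|=0.3548
R=−1: 1+7/10x = −1+3/10x ⇒ -2/5x=2 ⇒ x=2/(-2/5)=-5.0000
Confirm numerically:
  x=-3.129: |R|=0.61397 <1
  x=-2.942: |R|=0.56273 <1
  x=-2.715: |R|=0.49628 <1
  x=-5.503: |R|=1.07590 >1
  x=-5.133: |R|=1.02095 >1
So |R|<1 on (-5.0000, 0).

(-5.0000,0); λ=-10 ⇒ h* = (5)/10 = 0.5000.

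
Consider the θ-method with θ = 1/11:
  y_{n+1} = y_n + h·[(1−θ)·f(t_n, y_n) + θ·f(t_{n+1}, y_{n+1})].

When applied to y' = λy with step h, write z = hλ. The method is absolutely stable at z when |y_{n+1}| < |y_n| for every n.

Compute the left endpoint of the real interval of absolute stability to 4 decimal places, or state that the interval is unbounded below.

Set f=λy, z=hλ:
  y_{n+1} = y_n + z·[10/11·y_n + 1/11·y_{n+1}] ⇒ (1 − 1/11z)y_{n+1} = (1 + 10/11z)y_n
  R(z) = (1 + 10/11z)/(1 − 1/11z).

Find x<0 with |R(x)|<1.
x=-0.55: |R|=0.4762
R=−1: 1+10/11x = −1+1/11x ⇒ -9/11x=2 ⇒ x=2/(-9/11)=-2.4444
Confirm numerically:
  x=-1.920: |R|=0.63467 <1
  x=-1.672: |R|=0.45139 <1
  x=-1.377: |R|=0.22380 <1
  x=-1.004: |R|=0.07997 <1
  x=-2.734: |R|=1.18975 >1
  x=-2.695: |R|=1.16466 >1
Interval (-2.4444, 0).

left endpoint -2.4444.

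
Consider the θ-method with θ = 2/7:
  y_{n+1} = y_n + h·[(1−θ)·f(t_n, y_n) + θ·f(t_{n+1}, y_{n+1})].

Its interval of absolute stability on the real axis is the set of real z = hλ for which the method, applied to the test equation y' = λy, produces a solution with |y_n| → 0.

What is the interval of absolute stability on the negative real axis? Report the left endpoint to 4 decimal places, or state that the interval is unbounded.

Set f=λy, z=hλ:
  y_{n+1} = y_n + z·[5/7·y_n + 2/7·y_{n+1}] ⇒ (1 − 2/7z)y_{n+1} = (1 + 5/7z)y_n
  Hence R(z) = (1 + 5/7z)/(1 − 2/7z).

Solve |R(x)|<1 on ℝ⁻.
x=-0.32: |R|=0.7068
R=−1: 1+5/7x = −1+2/7x ⇒ -3/7x=2 ⇒ x=2/(-3/7)=-4.6667
Confirm numerically:
  x=-4.438: |R|=0.95679 <1
  x=-4.396: |R|=0.94858 <1
  x=-2.255: |R|=0.37142 <1
  x=-4.948: |R|=1.04995 >1
  x=-4.747: |R|=1.01461 >1
So |R|<1 on (-4.6667, 0).

(-4.6667, 0).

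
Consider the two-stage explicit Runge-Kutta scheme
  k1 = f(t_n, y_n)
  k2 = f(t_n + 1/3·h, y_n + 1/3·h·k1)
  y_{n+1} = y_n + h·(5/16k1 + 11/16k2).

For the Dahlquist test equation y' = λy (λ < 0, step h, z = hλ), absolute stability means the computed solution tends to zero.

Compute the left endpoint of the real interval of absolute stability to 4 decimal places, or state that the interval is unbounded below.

z* = -4.3636.

On y'=λy, z=hλ:
  k1=λy_n ⇒ h·k1=z·y_n;  k2=λ(1+1/3z)y_n ⇒ h·k2=z(1+1/3z)y_n
  y_{n+1}/y_n = 1 + 5/16z + 11/16z(1+1/3z) = 1 + z + 11/48z²
  R(z) = 1 + z + 11/48z².

Find x<0 with |R(x)|<1.
x=-0.55: |R|=0.5193
R=1: x+11/48x²=0 ⇒ x=−48/11=-4.3636; min R=1−1/(4·11/48)=-0.0909>−1
Confirm numerically:
  x=-3.773: |R|=0.48931 <1
  x=-3.063: |R|=0.08703 <1
  x=-2.871: |R|=0.01794 <1
  x=-4.957: |R|=1.67405 >1
  x=-4.747: |R|=1.41704 >1
  x=-4.746: |R|=1.41587 >1
So |R|<1 on (-4.3636, 0).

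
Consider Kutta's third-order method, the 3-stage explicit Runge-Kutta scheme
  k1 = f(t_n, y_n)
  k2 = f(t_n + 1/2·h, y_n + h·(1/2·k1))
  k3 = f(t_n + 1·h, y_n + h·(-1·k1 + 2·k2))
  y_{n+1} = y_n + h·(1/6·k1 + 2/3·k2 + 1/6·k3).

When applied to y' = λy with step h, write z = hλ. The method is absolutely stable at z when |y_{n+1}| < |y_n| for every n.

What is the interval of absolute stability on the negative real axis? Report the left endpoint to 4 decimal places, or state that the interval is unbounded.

(-2.5127, 0).

On y'=λy, z=hλ:
  order 3, 3-stage ⇒ R(z)=1+z+z^2/2+z^3/6
  (e.g. R(-0.41)=0.66256, |R|=0.66256)

Boundary: |R(x)|=1, x<0.
x=-0.41: |R|=0.6626
|R(-1.53)|=0.0435 |R(-0.73)|=0.4716
Bisect:
  x_lo=-3.2584 |R|=2.7156  x_hi=-0.2920 |R|=0.7465
  mid=-1.77521 |R|=0.13191 →hi
  mid=-2.51679 |R|=1.00666 →lo
  mid=-2.14600 |R|=0.49051 →hi
  mid=-2.33139 |R|=0.72570 →hi
  mid=-2.42409 |R|=0.86006 →hi
  mid=-2.47044 |R|=0.93178 →hi
  mid=-2.49361 |R|=0.96882 →hi
  mid=-2.50520 |R|=0.98764 →hi
  mid=-2.51100 |R|=0.99712 →hi
  mid=-2.51389 |R|=1.00189 →lo
  ...
  [-2.51281,-2.51262] ⇒ x*=-2.5127
Stable set (-2.5127, 0).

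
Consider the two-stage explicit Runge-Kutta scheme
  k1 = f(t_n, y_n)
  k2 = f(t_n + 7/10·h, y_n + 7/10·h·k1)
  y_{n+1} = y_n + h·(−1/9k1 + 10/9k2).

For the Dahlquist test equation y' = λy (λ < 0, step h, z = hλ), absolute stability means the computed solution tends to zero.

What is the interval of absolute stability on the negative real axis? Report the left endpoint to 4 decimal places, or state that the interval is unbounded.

On y'=λy, z=hλ:
  k1=λy_n ⇒ h·k1=z·y_n;  k2=λ(1+7/10z)y_n ⇒ h·k2=z(1+7/10z)y_n
  y_{n+1}/y_n = 1 − 1/9z + 10/9z(1+7/10z) = 1 + z + 7/9z²
  R(z) = 1 + z + 7/9z².

Find x<0 with |R(x)|<1.
x=-0.47: |R|=0.7018
R=1: x+7/9x²=0 ⇒ x=−9/7=-1.2857; min R=1−1/(4·7/9)=0.6786>−1
Confirm numerically:
  x=-1.128: |R|=0.86163 <1
  x=-0.899: |R|=0.72960 <1
  x=-0.691: |R|=0.68037 <1
  x=-1.716: |R|=1.57429 >1
  x=-1.608: |R|=1.40307 >1
Stable set (-1.2857, 0).

(-1.2857, 0).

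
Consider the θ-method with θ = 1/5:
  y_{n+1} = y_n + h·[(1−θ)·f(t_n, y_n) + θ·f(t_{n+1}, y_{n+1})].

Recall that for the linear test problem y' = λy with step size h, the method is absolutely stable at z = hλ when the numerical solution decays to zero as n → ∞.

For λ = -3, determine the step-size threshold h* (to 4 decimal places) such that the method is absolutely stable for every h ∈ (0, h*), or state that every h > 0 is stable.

On y'=λy, z=hλ:
  y_{n+1} = y_n + z·[4/5·y_n + 1/5·y_{n+1}] ⇒ (1 − 1/5z)y_{n+1} = (1 + 4/5z)y_n
  Hence R(z) = (1 + 4/5z)/(1 − 1/5z).

Solve |R(x)|<1 on ℝ⁻.
x=-1.25: |R|=0.0000
R=−1: 1+4/5x = −1+1/5x ⇒ -3/5x=2 ⇒ x=2/(-3/5)=-3.3333
Confirm numerically:
  x=-3.170: |R|=0.94002 <1
  x=-2.148: |R|=0.50252 <1
  x=-1.988: |R|=0.42244 <1
  x=-3.805: |R|=1.16070 >1
  x=-3.553: |R|=1.07705 >1
  x=-3.463: |R|=1.04596 >1
Stable set (-3.3333, 0).

(-3.3333,0); λ=-3 ⇒ h* = (10/3)/3 = 1.1111.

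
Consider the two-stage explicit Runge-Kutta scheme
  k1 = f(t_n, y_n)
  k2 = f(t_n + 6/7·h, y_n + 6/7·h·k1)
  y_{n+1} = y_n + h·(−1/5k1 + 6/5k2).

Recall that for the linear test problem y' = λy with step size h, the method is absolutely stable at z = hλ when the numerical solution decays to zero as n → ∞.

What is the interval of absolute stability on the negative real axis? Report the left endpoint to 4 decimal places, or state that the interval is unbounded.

On y'=λy, z=hλ:
  k1=λy_n ⇒ h·k1=z·y_n;  k2=λ(1+6/7z)y_n ⇒ h·k2=z(1+6/7z)y_n
  y_{n+1}/y_n = 1 − 1/5z + 6/5z(1+6/7z) = 1 + z + 36/35z²
  so R(z) = 1 + z + 36/35z².

Find x<0 with |R(x)|<1.
x=-1.2: |R|=1.2811
R=1: x+36/35x²=0 ⇒ x=−35/36=-0.9722; min R=1−1/(4·36/35)=0.7569>−1
Confirm numerically:
  x=-0.464: |R|=0.75745 <1
  x=-0.412: |R|=0.76259 <1
  x=-0.389: |R|=0.76664 <1
  x=-1.420: |R|=1.65401 >1
  x=-1.318: |R|=1.46876 >1
  x=-1.133: |R|=1.18737 >1
Interval (-0.9722, 0).

z∈(-0.9722,0).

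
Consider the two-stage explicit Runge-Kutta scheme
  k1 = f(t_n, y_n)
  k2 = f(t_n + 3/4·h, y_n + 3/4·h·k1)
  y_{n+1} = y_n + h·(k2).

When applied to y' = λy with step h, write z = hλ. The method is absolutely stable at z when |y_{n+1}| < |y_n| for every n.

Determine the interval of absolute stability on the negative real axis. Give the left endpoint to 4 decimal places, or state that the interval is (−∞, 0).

With y'=λy (z=hλ):
  k1=λy_n ⇒ h·k1=z·y_n;  k2=λ(1+3/4z)y_n ⇒ h·k2=z(1+3/4z)y_n
  y_{n+1}/y_n = 1 + z(1+3/4z) = 1 + z + 3/4z²
  so R(z) = 1 + z + 3/4z².

Find x<0 with |R(x)|<1.
x=-0.77: |R|=0.6747
R=1: x+3/4x²=0 ⇒ x=−4/3=-1.3333; min R=1−1/(4·3/4)=0.6667>−1
Confirm numerically:
  x=-0.982: |R|=0.74124 <1
  x=-0.718: |R|=0.66864 <1
  x=-0.673: |R|=0.66670 <1
  x=-1.843: |R|=1.70449 >1
  x=-1.687: |R|=1.44748 >1
So |R|<1 on (-1.3333, 0).

z∈(-1.3333,0).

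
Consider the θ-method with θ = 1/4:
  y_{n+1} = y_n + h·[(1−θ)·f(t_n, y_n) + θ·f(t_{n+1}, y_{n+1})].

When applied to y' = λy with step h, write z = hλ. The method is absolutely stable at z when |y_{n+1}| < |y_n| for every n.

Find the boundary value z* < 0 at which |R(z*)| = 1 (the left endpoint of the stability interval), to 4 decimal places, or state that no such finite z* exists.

z* = -4.0000.

On y'=λy, z=hλ:
  y_{n+1} = y_n + z·[3/4·y_n + 1/4·y_{n+1}] ⇒ (1 − 1/4z)y_{n+1} = (1 + 3/4z)y_n
  ⇒ R(z) = (1 + 3/4z)/(1 − 1/4z).

Boundary: |R(x)|=1, x<0.
x=-1.32: |R|=0.0075
R=−1: 1+3/4x = −1+1/4x ⇒ -1/2x=2 ⇒ x=2/(-1/2)=-4.0000
Confirm numerically:
  x=-2.947: |R|=0.69685 <1
  x=-2.707: |R|=0.61443 <1
  x=-2.600: |R|=0.57576 <1
  x=-4.453: |R|=1.10718 >1
  x=-4.226: |R|=1.05495 >1
  x=-4.177: |R|=1.04329 >1
Interval (-4.0000, 0).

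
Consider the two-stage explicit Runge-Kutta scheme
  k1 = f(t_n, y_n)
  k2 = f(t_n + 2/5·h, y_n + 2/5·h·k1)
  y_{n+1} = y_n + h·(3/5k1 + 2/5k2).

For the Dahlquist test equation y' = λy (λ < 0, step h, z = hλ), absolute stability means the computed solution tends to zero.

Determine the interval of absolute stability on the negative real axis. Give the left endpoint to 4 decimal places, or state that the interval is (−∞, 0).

On y'=λy, z=hλ:
  k1=λy_n ⇒ h·k1=z·y_n;  k2=λ(1+2/5z)y_n ⇒ h·k2=z(1+2/5z)y_n
  y_{n+1}/y_n = 1 + 3/5z + 2/5z(1+2/5z) = 1 + z + 4/25z²
  ⇒ R(z) = 1 + z + 4/25z².

Boundary: |R(x)|=1, x<0.
x=-0.85: |R|=0.2656
R=1: x+4/25x²=0 ⇒ x=−25/4=-6.2500; min R=1−1/(4·4/25)=-0.5625>−1
Confirm numerically:
  x=-6.097: |R|=0.85075 <1
  x=-4.595: |R|=0.21676 <1
  x=-4.544: |R|=0.24033 <1
  x=-3.644: |R|=0.51940 <1
  x=-6.571: |R|=1.33749 >1
  x=-6.309: |R|=1.05956 >1
So |R|<1 on (-6.2500, 0).

z∈(-6.2500,0).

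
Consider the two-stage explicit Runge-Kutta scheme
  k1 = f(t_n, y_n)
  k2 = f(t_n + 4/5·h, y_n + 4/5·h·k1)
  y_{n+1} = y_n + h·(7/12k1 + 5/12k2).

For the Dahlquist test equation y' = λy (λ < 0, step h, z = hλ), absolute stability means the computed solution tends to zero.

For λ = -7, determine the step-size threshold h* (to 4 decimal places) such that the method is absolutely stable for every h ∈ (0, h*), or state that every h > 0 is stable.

(-3.0000,0); λ=-7 ⇒ h* = (3)/7 = 0.4286.

Test eqn y'=λy, z=hλ:
  k1=λy_n ⇒ h·k1=z·y_n;  k2=λ(1+4/5z)y_n ⇒ h·k2=z(1+4/5z)y_n
  y_{n+1}/y_n = 1 + 7/12z + 5/12z(1+4/5z) = 1 + z + 1/3z²
  Hence R(z) = 1 + z + 1/3z².

Find x<0 with |R(x)|<1.
x=-0.63: |R|=0.5023
R=1: x+1/3x²=0 ⇒ x=−3=-3.0000; min R=1−1/(4·1/3)=0.2500>−1
Confirm numerically:
  x=-2.811: |R|=0.82291 <1
  x=-2.765: |R|=0.78341 <1
  x=-1.658: |R|=0.25832 <1
  x=-3.334: |R|=1.37119 >1
  x=-3.180: |R|=1.19080 >1
  x=-3.072: |R|=1.07373 >1
Stable set (-3.0000, 0).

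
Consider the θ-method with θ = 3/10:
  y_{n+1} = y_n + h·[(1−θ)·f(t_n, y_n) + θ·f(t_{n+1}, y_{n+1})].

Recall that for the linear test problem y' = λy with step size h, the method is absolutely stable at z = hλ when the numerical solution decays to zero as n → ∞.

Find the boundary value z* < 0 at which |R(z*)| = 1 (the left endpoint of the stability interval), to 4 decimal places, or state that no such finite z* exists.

Test eqn y'=λy, z=hλ:
  y_{n+1} = y_n + z·[7/10·y_n + 3/10·y_{n+1}] ⇒ (1 − 3/10z)y_{n+1} = (1 + 7/10z)y_n
  Hence R(z) = (1 + 7/10z)/(1 − 3/10z).

Solve |R(x)|<1 on ℝ⁻.
x=-1.07: |R|=0.1900
R=−1: 1+7/10x = −1+3/10x ⇒ -2/5x=2 ⇒ x=2/(-2/5)=-5.0000
Confirm numerically:
  x=-3.677: |R|=0.74837 <1
  x=-3.240: |R|=0.64300 <1
  x=-2.679: |R|=0.48528 <1
  x=-2.305: |R|=0.36270 <1
  x=-5.395: |R|=1.06034 >1
  x=-5.219: |R|=1.03414 >1
  x=-5.179: |R|=1.02804 >1
Stable set (-5.0000, 0).

z* = -5.0000.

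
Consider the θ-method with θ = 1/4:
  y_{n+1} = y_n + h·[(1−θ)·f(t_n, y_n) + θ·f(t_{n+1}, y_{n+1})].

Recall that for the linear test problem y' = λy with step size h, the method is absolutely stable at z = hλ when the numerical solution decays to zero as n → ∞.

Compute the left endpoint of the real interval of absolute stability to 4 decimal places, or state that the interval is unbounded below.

left endpoint -4.0000.

Set f=λy, z=hλ:
  y_{n+1} = y_n + z·[3/4·y_n + 1/4·y_{n+1}] ⇒ (1 − 1/4z)y_{n+1} = (1 + 3/4z)y_n
  so R(z) = (1 + 3/4z)/(1 − 1/4z).

Find x<0 with |R(x)|<1.
x=-0.4: |R|=0.6364
R=−1: 1+3/4x = −1+1/4x ⇒ -1/2x=2 ⇒ x=2/(-1/2)=-4.0000
Confirm numerically:
  x=-2.556: |R|=0.55949 <1
  x=-2.504: |R|=0.53998 <1
  x=-2.431: |R|=0.51205 <1
  x=-4.519: |R|=1.12185 >1
  x=-4.319: |R|=1.07669 >1
Stable set (-4.0000, 0).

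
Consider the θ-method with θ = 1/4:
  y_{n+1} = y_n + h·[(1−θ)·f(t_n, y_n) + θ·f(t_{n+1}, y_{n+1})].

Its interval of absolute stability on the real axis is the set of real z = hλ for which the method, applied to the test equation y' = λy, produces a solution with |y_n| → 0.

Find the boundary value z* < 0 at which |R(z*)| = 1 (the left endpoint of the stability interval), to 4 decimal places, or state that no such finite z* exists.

On y'=λy, z=hλ:
  y_{n+1} = y_n + z·[3/4·y_n + 1/4·y_{n+1}] ⇒ (1 − 1/4z)y_{n+1} = (1 + 3/4z)y_n
  R(z) = (1 + 3/4z)/(1 − 1/4z).

Solve |R(x)|<1 on ℝ⁻.
x=-1.44: |R|=0.0588
R=−1: 1+3/4x = −1+1/4x ⇒ -1/2x=2 ⇒ x=2/(-1/2)=-4.0000
Confirm numerically:
  x=-3.361: |R|=0.82638 <1
  x=-3.210: |R|=0.78086 <1
  x=-1.704: |R|=0.19495 <1
  x=-4.394: |R|=1.09388 >1
  x=-4.151: |R|=1.03705 >1
  x=-4.109: |R|=1.02688 >1
Interval (-4.0000, 0).

left endpoint -4.0000.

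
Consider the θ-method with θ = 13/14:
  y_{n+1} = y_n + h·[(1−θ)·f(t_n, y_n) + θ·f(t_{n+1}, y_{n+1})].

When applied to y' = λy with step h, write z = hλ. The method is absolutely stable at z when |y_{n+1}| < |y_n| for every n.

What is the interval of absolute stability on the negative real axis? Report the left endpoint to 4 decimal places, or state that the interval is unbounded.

With y'=λy (z=hλ):
  y_{n+1} = y_n + z·[1/14·y_n + 13/14·y_{n+1}] ⇒ (1 − 13/14z)y_{n+1} = (1 + 1/14z)y_n
  so R(z) = (1 + 1/14z)/(1 − 13/14z).

Boundary: |R(x)|=1, x<0.
x=-0.65: |R|=0.5947
x=-2: |R|=0.3000
x=-10: |R|=0.0278
x=-100: |R|=0.0654
θ=13/14≥1/2 ⇒ |1+1/14x|<|1−13/14x| ∀x<0 ⇒ unbounded interval.

(−∞, 0) — no finite endpoint.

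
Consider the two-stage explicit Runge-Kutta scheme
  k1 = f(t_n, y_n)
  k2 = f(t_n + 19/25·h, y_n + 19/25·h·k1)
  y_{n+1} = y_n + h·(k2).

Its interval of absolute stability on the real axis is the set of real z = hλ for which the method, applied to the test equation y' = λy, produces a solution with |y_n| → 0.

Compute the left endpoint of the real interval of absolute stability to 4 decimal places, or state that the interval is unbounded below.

left endpoint -1.3158.

On y'=λy, z=hλ:
  k1=λy_n ⇒ h·k1=z·y_n;  k2=λ(1+19/25z)y_n ⇒ h·k2=z(1+19/25z)y_n
  y_{n+1}/y_n = 1 + z(1+19/25z) = 1 + z + 19/25z²
  R(z) = 1 + z + 19/25z².

Need |R(x)|<1, x<0.
x=-0.51: |R|=0.6877
R=1: x+19/25x²=0 ⇒ x=−25/19=-1.3158; min R=1−1/(4·19/25)=0.6711>−1
Confirm numerically:
  x=-1.105: |R|=0.82298 <1
  x=-1.086: |R|=0.81034 <1
  x=-0.983: |R|=0.75138 <1
  x=-0.806: |R|=0.68772 <1
  x=-1.909: |R|=1.86065 >1
  x=-1.491: |R|=1.19854 >1
So |R|<1 on (-1.3158, 0).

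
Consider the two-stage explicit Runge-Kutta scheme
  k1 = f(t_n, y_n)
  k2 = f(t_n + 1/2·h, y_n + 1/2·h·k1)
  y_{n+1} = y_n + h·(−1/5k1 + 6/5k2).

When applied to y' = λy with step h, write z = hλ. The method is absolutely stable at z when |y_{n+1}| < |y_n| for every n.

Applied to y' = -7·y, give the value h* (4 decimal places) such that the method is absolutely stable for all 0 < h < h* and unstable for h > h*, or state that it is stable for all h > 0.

Set f=λy, z=hλ:
  k1=λy_n ⇒ h·k1=z·y_n;  k2=λ(1+1/2z)y_n ⇒ h·k2=z(1+1/2z)y_n
  y_{n+1}/y_n = 1 − 1/5z + 6/5z(1+1/2z) = 1 + z + 3/5z²
  Hence R(z) = 1 + z + 3/5z².

Need |R(x)|<1, x<0.
x=-1: |R|=0.6000
R=1: x+3/5x²=0 ⇒ x=−5/3=-1.6667; min R=1−1/(4·3/5)=0.5833>−1
Confirm numerically:
  x=-1.456: |R|=0.81596 <1
  x=-1.363: |R|=0.75166 <1
  x=-0.907: |R|=0.58659 <1
  x=-0.805: |R|=0.58381 <1
  x=-2.261: |R|=1.80627 >1
  x=-2.208: |R|=1.71716 >1
  x=-2.207: |R|=1.71551 >1
Interval (-1.6667, 0).

(-1.6667,0); λ=-7 ⇒ h* = (5/3)/7 = 0.2381.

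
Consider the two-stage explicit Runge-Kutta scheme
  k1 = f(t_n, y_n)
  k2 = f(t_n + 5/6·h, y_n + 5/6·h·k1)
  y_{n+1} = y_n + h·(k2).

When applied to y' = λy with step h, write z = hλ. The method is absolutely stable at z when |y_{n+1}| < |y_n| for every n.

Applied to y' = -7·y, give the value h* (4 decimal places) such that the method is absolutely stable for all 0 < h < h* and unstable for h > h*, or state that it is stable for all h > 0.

On y'=λy, z=hλ:
  k1=λy_n ⇒ h·k1=z·y_n;  k2=λ(1+5/6z)y_n ⇒ h·k2=z(1+5/6z)y_n
  y_{n+1}/y_n = 1 + z(1+5/6z) = 1 + z + 5/6z²
  R(z) = 1 + z + 5/6z².

Need |R(x)|<1, x<0.
x=-1.44: |R|=1.2880
R=1: x+5/6x²=0 ⇒ x=−6/5=-1.2000; min R=1−1/(4·5/6)=0.7000>−1
Confirm numerically:
  x=-1.016: |R|=0.84421 <1
  x=-1.002: |R|=0.83467 <1
  x=-0.963: |R|=0.80981 <1
  x=-1.698: |R|=1.70467 >1
  x=-1.567: |R|=1.47924 >1
  x=-1.523: |R|=1.40994 >1
Stable set (-1.2000, 0).

(-1.2000,0); λ=-7 ⇒ h* = (6/5)/7 = 0.1714.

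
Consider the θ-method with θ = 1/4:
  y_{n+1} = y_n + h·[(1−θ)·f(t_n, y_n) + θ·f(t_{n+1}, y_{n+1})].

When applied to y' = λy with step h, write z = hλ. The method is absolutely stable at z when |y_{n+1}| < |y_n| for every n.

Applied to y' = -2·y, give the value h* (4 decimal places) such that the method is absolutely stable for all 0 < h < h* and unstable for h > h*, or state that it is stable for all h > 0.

(-4.0000,0); λ=-2 ⇒ h* = (4)/2 = 2.0000.

With y'=λy (z=hλ):
  y_{n+1} = y_n + z·[3/4·y_n + 1/4·y_{n+1}] ⇒ (1 − 1/4z)y_{n+1} = (1 + 3/4z)y_n
  ⇒ R(z) = (1 + 3/4z)/(1 − 1/4z).

Need |R(x)|<1, x<0.
x=-1.24: |R|=0.0534
R=−1: 1+3/4x = −1+1/4x ⇒ -1/2x=2 ⇒ x=2/(-1/2)=-4.0000
Confirm numerically:
  x=-2.828: |R|=0.65671 <1
  x=-2.582: |R|=0.56913 <1
  x=-1.829: |R|=0.25510 <1
  x=-4.337: |R|=1.08084 >1
  x=-4.163: |R|=1.03994 >1
  x=-4.025: |R|=1.00623 >1
Stable set (-4.0000, 0).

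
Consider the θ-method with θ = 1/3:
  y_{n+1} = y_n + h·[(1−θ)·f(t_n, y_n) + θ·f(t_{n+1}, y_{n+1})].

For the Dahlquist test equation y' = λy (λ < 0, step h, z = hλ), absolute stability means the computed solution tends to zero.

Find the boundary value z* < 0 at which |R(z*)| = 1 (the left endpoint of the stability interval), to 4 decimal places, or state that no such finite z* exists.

On y'=λy, z=hλ:
  y_{n+1} = y_n + z·[2/3·y_n + 1/3·y_{n+1}] ⇒ (1 − 1/3z)y_{n+1} = (1 + 2/3z)y_n
  R(z) = (1 + 2/3z)/(1 − 1/3z).

Need |R(x)|<1, x<0.
x=-1.59: |R|=0.0392
R=−1: 1+2/3x = −1+1/3x ⇒ -1/3x=2 ⇒ x=2/(-1/3)=-6.0000
Confirm numerically:
  x=-5.882: |R|=0.98671 <1
  x=-5.772: |R|=0.97401 <1
  x=-4.180: |R|=0.74652 <1
  x=-2.433: |R|=0.34346 <1
  x=-6.244: |R|=1.02640 >1
  x=-6.224: |R|=1.02428 >1
  x=-6.052: |R|=1.00574 >1
So |R|<1 on (-6.0000, 0).

left endpoint -6.0000.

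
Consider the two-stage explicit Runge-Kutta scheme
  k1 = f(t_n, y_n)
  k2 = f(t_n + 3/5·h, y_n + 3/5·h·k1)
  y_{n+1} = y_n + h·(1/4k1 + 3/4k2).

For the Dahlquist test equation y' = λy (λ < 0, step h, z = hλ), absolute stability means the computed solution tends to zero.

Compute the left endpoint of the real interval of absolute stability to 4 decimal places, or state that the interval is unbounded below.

z* = -2.2222.

Test eqn y'=λy, z=hλ:
  k1=λy_n ⇒ h·k1=z·y_n;  k2=λ(1+3/5z)y_n ⇒ h·k2=z(1+3/5z)y_n
  y_{n+1}/y_n = 1 + 1/4z + 3/4z(1+3/5z) = 1 + z + 9/20z²
  R(z) = 1 + z + 9/20z².

Solve |R(x)|<1 on ℝ⁻.
x=-1.05: |R|=0.4461
R=1: x+9/20x²=0 ⇒ x=−20/9=-2.2222; min R=1−1/(4·9/20)=0.4444>−1
Confirm numerically:
  x=-1.967: |R|=0.77409 <1
  x=-1.756: |R|=0.63159 <1
  x=-1.619: |R|=0.56052 <1
  x=-1.603: |R|=0.55332 <1
  x=-2.709: |R|=1.59341 >1
  x=-2.387: |R|=1.17700 >1
Stable set (-2.2222, 0).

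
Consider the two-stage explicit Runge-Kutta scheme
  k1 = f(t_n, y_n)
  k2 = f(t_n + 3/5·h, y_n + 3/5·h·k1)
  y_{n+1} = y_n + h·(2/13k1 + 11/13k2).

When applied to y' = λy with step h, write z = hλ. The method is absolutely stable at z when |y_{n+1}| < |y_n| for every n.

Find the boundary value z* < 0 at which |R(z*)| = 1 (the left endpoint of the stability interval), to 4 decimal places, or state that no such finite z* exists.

z* = -1.9697.

On y'=λy, z=hλ:
  k1=λy_n ⇒ h·k1=z·y_n;  k2=λ(1+3/5z)y_n ⇒ h·k2=z(1+3/5z)y_n
  y_{n+1}/y_n = 1 + 2/13z + 11/13z(1+3/5z) = 1 + z + 33/65z²
  so R(z) = 1 + z + 33/65z².

Need |R(x)|<1, x<0.
x=-1.41: |R|=0.5993
R=1: x+33/65x²=0 ⇒ x=−65/33=-1.9697; min R=1−1/(4·33/65)=0.5076>−1
Confirm numerically:
  x=-1.930: |R|=0.96110 <1
  x=-1.757: |R|=0.81027 <1
  x=-1.164: |R|=0.52387 <1
  x=-2.363: |R|=1.47184 >1
  x=-2.286: |R|=1.36710 >1
Stable set (-1.9697, 0).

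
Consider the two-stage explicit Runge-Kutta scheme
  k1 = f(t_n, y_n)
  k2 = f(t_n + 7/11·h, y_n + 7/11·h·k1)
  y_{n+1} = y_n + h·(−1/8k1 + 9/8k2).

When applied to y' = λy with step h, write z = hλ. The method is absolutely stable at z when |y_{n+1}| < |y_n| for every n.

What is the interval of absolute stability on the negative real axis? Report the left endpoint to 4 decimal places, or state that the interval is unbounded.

Test eqn y'=λy, z=hλ:
  k1=λy_n ⇒ h·k1=z·y_n;  k2=λ(1+7/11z)y_n ⇒ h·k2=z(1+7/11z)y_n
  y_{n+1}/y_n = 1 − 1/8z + 9/8z(1+7/11z) = 1 + z + 63/88z²
  so R(z) = 1 + z + 63/88z².

Find x<0 with |R(x)|<1.
x=-0.77: |R|=0.6545
R=1: x+63/88x²=0 ⇒ x=−88/63=-1.3968; min R=1−1/(4·63/88)=0.6508>−1
Confirm numerically:
  x=-1.083: |R|=0.75668 <1
  x=-0.867: |R|=0.67114 <1
  x=-0.735: |R|=0.65175 <1
  x=-1.911: |R|=1.70344 >1
  x=-1.465: |R|=1.07150 >1
  x=-1.419: |R|=1.02253 >1
Stable set (-1.3968, 0).

(-1.3968, 0).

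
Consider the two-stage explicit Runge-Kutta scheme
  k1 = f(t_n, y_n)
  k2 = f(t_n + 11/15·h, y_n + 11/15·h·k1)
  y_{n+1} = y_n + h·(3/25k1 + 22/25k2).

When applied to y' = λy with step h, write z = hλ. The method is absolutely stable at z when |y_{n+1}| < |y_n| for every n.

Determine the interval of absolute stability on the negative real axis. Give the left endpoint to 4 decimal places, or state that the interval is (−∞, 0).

Set f=λy, z=hλ:
  k1=λy_n ⇒ h·k1=z·y_n;  k2=λ(1+11/15z)y_n ⇒ h·k2=z(1+11/15z)y_n
  y_{n+1}/y_n = 1 + 3/25z + 22/25z(1+11/15z) = 1 + z + 242/375z²
  ⇒ R(z) = 1 + z + 242/375z².

Find x<0 with |R(x)|<1.
x=-0.49: |R|=0.6649
R=1: x+242/375x²=0 ⇒ x=−375/242=-1.5496; min R=1−1/(4·242/375)=0.6126>−1
Confirm numerically:
  x=-1.365: |R|=0.83740 <1
  x=-0.970: |R|=0.63719 <1
  x=-0.883: |R|=0.62016 <1
  x=-0.874: |R|=0.61895 <1
  x=-2.075: |R|=1.70356 >1
  x=-1.580: |R|=1.03101 >1
Interval (-1.5496, 0).

z∈(-1.5496,0).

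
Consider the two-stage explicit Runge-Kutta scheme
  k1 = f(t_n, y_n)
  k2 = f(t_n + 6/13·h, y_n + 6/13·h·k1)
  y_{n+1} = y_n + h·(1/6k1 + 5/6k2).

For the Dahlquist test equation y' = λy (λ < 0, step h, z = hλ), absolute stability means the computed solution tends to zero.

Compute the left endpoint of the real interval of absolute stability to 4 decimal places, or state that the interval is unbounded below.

With y'=λy (z=hλ):
  k1=λy_n ⇒ h·k1=z·y_n;  k2=λ(1+6/13z)y_n ⇒ h·k2=z(1+6/13z)y_n
  y_{n+1}/y_n = 1 + 1/6z + 5/6z(1+6/13z) = 1 + z + 5/13z²
  R(z) = 1 + z + 5/13z².

Need |R(x)|<1, x<0.
x=-1.03: |R|=0.3780
R=1: x+5/13x²=0 ⇒ x=−13/5=-2.6000; min R=1−1/(4·5/13)=0.3500>−1
Confirm numerically:
  x=-2.128: |R|=0.61369 <1
  x=-1.985: |R|=0.53047 <1
  x=-1.754: |R|=0.42928 <1
  x=-3.151: |R|=1.66777 >1
  x=-3.109: |R|=1.60865 >1
  x=-2.920: |R|=1.35938 >1
So |R|<1 on (-2.6000, 0).

left endpoint -2.6000.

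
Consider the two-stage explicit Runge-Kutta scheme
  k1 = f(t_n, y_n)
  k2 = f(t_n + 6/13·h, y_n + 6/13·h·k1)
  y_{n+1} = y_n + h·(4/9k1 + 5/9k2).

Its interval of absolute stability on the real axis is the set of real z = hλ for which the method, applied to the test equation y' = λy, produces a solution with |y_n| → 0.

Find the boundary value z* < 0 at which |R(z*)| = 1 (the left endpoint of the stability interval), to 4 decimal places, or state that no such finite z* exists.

z* = -3.9000.

On y'=λy, z=hλ:
  k1=λy_n ⇒ h·k1=z·y_n;  k2=λ(1+6/13z)y_n ⇒ h·k2=z(1+6/13z)y_n
  y_{n+1}/y_n = 1 + 4/9z + 5/9z(1+6/13z) = 1 + z + 10/39z²
  Hence R(z) = 1 + z + 10/39z².

Need |R(x)|<1, x<0.
x=-1.3: |R|=0.1333
R=1: x+10/39x²=0 ⇒ x=−39/10=-3.9000; min R=1−1/(4·10/39)=0.0250>−1
Confirm numerically:
  x=-3.249: |R|=0.45767 <1
  x=-2.538: |R|=0.11365 <1
  x=-2.360: |R|=0.06810 <1
  x=-2.103: |R|=0.03100 <1
  x=-4.320: |R|=1.46523 >1
  x=-4.079: |R|=1.18722 >1
  x=-4.045: |R|=1.15039 >1
So |R|<1 on (-3.9000, 0).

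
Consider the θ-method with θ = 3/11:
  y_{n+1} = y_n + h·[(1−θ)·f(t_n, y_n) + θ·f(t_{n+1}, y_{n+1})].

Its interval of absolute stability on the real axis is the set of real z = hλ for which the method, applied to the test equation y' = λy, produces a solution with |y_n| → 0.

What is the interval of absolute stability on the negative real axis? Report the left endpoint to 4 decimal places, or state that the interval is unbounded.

z∈(-4.4000,0).

On y'=λy, z=hλ:
  y_{n+1} = y_n + z·[8/11·y_n + 3/11·y_{n+1}] ⇒ (1 − 3/11z)y_{n+1} = (1 + 8/11z)y_n
  so R(z) = (1 + 8/11z)/(1 − 3/11z).

Solve |R(x)|<1 on ℝ⁻.
x=-1.58: |R|=0.1042
R=−1: 1+8/11x = −1+3/11x ⇒ -5/11x=2 ⇒ x=2/(-5/11)=-4.4000
Confirm numerically:
  x=-4.322: |R|=0.98373 <1
  x=-4.066: |R|=0.92801 <1
  x=-2.518: |R|=0.49283 <1
  x=-4.789: |R|=1.07667 >1
  x=-4.561: |R|=1.03261 >1
  x=-4.507: |R|=1.02182 >1
Stable set (-4.4000, 0).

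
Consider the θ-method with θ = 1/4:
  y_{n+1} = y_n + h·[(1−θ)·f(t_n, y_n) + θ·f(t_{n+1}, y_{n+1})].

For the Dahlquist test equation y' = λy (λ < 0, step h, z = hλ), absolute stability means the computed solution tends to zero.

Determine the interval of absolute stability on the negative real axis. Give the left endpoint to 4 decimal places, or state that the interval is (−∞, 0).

(-4.0000, 0).

With y'=λy (z=hλ):
  y_{n+1} = y_n + z·[3/4·y_n + 1/4·y_{n+1}] ⇒ (1 − 1/4z)y_{n+1} = (1 + 3/4z)y_n
  Hence R(z) = (1 + 3/4z)/(1 − 1/4z).

Solve |R(x)|<1 on ℝ⁻.
x=-1.19: |R|=0.0829
R=−1: 1+3/4x = −1+1/4x ⇒ -1/2x=2 ⇒ x=2/(-1/2)=-4.0000
Confirm numerically:
  x=-3.707: |R|=0.92397 <1
  x=-3.650: |R|=0.90850 <1
  x=-3.366: |R|=0.82786 <1
  x=-4.475: |R|=1.11209 >1
  x=-4.350: |R|=1.08383 >1
  x=-4.193: |R|=1.04711 >1
Stable set (-4.0000, 0).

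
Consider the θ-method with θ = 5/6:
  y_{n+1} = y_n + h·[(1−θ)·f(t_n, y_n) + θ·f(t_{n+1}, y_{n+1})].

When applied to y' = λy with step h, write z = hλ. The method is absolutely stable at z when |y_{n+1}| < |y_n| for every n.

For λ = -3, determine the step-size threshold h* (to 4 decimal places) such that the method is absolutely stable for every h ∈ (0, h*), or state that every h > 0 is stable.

Set f=λy, z=hλ:
  y_{n+1} = y_n + z·[1/6·y_n + 5/6·y_{n+1}] ⇒ (1 − 5/6z)y_{n+1} = (1 + 1/6z)y_n
  ⇒ R(z) = (1 + 1/6z)/(1 − 5/6z).

Need |R(x)|<1, x<0.
x=-0.57: |R|=0.6136
x=-2: |R|=0.2500
x=-10: |R|=0.0714
x=-100: |R|=0.1858
θ=5/6≥1/2 ⇒ |1+1/6x|<|1−5/6x| ∀x<0 ⇒ interval (−∞,0).

(−∞, 0) — no finite endpoint. Any h>0 works for λ=-3.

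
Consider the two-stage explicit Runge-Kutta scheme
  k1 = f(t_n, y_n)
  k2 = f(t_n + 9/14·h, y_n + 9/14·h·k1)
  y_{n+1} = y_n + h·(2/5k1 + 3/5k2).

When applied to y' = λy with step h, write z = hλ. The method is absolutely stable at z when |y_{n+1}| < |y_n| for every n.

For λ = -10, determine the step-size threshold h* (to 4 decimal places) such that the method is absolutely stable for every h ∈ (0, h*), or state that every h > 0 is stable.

Test eqn y'=λy, z=hλ:
  k1=λy_n ⇒ h·k1=z·y_n;  k2=λ(1+9/14z)y_n ⇒ h·k2=z(1+9/14z)y_n
  y_{n+1}/y_n = 1 + 2/5z + 3/5z(1+9/14z) = 1 + z + 27/70z²
  ⇒ R(z) = 1 + z + 27/70z².

Solve |R(x)|<1 on ℝ⁻.
x=-0.58: |R|=0.5498
R=1: x+27/70x²=0 ⇒ x=−70/27=-2.5926; min R=1−1/(4·27/70)=0.3519>−1
Confirm numerically:
  x=-2.548: |R|=0.95617 <1
  x=-2.221: |R|=0.68167 <1
  x=-1.992: |R|=0.53854 <1
  x=-1.065: |R|=0.37249 <1
  x=-2.822: |R|=1.24971 >1
  x=-2.807: |R|=1.23214 >1
Interval (-2.5926, 0).

(-2.5926,0); λ=-10 ⇒ h* = (70/27)/10 = 0.2593.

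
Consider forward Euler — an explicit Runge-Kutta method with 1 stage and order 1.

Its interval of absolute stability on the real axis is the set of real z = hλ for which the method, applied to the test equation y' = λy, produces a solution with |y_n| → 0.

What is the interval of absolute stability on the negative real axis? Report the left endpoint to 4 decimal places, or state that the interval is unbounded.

On y'=λy, z=hλ:
  order 1, 1-stage ⇒ R(z)=1+z
  (e.g. R(-1.24)=-0.24000, |R|=0.24000)

Boundary: |R(x)|=1, x<0.
x=-1.24: |R|=0.2400
|R(-2.05)|=1.0500 |R(-1.91)|=0.9100 |R(-1.88)|=0.8800
Bisect:
  x_lo=-2.4119 |R|=1.4119  x_hi=-0.2490 |R|=0.7510
  mid=-1.33045 |R|=0.33045 →hi
  mid=-1.87118 |R|=0.87118 →hi
  mid=-2.14154 |R|=1.14154 →lo
  mid=-2.00636 |R|=1.00636 →lo
  mid=-1.93877 |R|=0.93877 →hi
  mid=-1.97256 |R|=0.97256 →hi
  mid=-1.98946 |R|=0.98946 →hi
  ...
  [-2.00002,-1.99989] ⇒ x*=-2.0000
Interval (-2.0000, 0).

(-2.0000, 0).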